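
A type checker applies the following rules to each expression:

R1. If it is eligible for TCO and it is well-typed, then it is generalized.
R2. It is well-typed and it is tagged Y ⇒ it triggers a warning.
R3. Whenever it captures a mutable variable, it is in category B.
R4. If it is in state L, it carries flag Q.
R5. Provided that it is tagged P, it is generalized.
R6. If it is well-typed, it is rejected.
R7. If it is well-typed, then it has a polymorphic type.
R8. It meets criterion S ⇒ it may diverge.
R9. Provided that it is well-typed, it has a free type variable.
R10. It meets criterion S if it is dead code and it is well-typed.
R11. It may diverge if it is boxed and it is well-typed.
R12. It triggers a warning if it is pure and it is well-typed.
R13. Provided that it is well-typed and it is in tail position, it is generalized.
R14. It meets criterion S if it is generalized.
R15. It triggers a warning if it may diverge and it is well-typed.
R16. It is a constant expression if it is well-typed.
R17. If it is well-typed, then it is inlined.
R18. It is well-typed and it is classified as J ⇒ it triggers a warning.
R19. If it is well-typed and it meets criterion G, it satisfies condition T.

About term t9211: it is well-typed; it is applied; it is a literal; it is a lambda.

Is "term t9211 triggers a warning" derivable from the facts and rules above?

Forward chaining from the given facts derives: is rejected, has a polymorphic type, has a free type variable, is a constant expression, is inlined.
Rules concluding "it triggers a warning": R2 needs "it is tagged Y"; R12 needs "it is pure"; R15 needs "it may diverge"; R18 needs "it is classified as J" — none of these are established.

No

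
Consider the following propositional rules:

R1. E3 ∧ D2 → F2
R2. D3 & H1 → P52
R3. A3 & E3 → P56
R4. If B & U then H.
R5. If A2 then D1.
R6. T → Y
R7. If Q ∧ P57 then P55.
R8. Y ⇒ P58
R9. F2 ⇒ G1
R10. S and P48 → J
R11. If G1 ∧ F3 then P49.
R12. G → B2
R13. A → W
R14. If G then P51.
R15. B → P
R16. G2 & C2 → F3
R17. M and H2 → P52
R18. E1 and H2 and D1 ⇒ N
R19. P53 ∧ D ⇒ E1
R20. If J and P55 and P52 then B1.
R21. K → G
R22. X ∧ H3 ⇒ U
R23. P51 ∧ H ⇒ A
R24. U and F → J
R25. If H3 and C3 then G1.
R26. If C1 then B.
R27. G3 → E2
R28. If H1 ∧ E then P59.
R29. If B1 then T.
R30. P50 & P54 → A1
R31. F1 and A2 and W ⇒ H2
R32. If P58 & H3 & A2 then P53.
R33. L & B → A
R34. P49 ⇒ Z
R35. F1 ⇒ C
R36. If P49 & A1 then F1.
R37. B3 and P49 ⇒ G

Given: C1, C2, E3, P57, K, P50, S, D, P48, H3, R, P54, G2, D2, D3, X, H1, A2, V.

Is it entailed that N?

No

Forward chaining from the given facts derives: F2, P52, D1, G1, J, F3, G, U, B, A1, H, P49, B2, P51, P, A, Z, F1, W, H2, C.
The only rule concluding N is R18, which needs E1; that is never established.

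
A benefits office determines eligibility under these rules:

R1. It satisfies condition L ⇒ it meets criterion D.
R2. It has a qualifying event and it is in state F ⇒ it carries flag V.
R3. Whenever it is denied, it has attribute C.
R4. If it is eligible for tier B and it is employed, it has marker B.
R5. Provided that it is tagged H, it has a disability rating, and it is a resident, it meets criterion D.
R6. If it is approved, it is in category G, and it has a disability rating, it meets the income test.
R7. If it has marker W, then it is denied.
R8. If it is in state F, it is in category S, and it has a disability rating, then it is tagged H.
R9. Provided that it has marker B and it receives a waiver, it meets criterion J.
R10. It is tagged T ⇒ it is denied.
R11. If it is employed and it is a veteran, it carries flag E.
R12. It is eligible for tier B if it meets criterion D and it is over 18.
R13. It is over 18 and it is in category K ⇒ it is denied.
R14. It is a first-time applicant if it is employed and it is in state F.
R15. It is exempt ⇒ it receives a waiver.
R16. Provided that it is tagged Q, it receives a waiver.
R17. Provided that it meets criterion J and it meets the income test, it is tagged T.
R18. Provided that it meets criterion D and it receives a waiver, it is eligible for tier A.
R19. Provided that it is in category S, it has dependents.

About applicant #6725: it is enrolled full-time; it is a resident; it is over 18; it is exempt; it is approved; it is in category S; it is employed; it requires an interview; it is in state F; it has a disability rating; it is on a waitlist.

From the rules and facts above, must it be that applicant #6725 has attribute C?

No

Forward chaining from the given facts derives: is tagged H, is a first-time applicant, receives a waiver, has dependents, meets criterion D, is eligible for tier B, is eligible for tier A, has marker B, meets criterion J.
The only rule concluding "it has attribute C" is R3, which needs "it is denied"; that is never established.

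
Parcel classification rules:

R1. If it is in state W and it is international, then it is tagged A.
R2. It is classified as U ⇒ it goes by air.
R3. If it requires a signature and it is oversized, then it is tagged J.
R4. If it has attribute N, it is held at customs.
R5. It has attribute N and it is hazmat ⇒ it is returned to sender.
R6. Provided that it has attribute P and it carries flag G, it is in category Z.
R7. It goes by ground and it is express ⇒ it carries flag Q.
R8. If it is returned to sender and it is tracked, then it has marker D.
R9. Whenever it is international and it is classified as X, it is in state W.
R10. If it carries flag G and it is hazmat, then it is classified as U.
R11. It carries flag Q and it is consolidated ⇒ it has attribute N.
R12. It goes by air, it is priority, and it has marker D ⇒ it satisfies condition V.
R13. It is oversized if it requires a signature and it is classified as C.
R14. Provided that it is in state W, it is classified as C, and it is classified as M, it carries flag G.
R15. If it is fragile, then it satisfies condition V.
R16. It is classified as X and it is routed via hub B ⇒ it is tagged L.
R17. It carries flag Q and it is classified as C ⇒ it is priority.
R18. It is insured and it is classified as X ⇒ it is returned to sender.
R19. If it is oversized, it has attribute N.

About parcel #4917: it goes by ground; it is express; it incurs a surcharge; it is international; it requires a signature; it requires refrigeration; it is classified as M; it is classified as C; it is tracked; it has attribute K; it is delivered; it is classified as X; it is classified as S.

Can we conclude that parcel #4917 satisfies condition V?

Forward chaining from the given facts derives: carries flag Q, is in state W, is oversized, carries flag G, is priority, has attribute N, is tagged A, is tagged J, is held at customs.
Rules concluding "it satisfies condition V": R12 needs "it goes by air"; R15 needs "it is fragile" — none of these are established.

No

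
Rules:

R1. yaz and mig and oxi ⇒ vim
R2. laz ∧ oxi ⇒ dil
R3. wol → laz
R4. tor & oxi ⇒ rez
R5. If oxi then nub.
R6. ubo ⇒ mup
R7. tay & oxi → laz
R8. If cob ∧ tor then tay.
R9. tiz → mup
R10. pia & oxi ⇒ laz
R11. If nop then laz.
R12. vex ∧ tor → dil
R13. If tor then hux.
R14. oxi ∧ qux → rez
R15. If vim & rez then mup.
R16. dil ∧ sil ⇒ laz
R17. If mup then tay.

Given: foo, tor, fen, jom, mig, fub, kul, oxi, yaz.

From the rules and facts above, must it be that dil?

vim  (by R1: yaz, mig, oxi)
rez  (by R4: tor, oxi)
mup  (by R15: vim, rez)
tay  (by R17: mup)
laz  (by R7: tay, oxi)
dil  (by R2: laz, oxi)

Yes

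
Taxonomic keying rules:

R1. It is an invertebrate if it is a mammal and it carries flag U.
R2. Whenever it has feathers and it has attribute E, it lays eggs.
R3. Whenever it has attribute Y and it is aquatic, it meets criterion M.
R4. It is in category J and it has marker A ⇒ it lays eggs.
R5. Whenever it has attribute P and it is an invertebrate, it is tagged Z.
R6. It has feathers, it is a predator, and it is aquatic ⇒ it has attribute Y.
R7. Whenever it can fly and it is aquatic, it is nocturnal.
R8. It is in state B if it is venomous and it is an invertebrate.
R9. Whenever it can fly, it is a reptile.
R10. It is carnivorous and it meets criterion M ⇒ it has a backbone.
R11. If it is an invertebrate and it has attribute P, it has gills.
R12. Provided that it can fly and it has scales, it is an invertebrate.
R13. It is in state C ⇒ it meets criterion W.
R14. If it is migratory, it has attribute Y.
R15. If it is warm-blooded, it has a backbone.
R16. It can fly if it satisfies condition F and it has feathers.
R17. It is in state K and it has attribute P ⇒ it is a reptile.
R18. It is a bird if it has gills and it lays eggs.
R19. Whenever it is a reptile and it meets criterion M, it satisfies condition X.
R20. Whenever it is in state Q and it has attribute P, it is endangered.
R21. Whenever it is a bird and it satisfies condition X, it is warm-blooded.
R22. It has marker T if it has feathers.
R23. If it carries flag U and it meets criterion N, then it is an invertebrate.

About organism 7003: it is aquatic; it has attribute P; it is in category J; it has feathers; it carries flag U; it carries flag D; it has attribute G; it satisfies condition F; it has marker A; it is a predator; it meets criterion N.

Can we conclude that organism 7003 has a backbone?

By R4 (it is in category J, it has marker A): it lays eggs.
By R6 (it has feathers, it is a predator, it is aquatic): it has attribute Y.
By R16 (it satisfies condition F, it has feathers): it can fly.
By R23 (it carries flag U, it meets criterion N): it is an invertebrate.
By R3 (it has attribute Y, it is aquatic): it meets criterion M.
By R9 (it can fly): it is a reptile.
By R11 (it is an invertebrate, it has attribute P): it has gills.
By R18 (it has gills, it lays eggs): it is a bird.
By R19 (it is a reptile, it meets criterion M): it satisfies condition X.
By R21 (it is a bird, it satisfies condition X): it is warm-blooded.
By R15 (it is warm-blooded): it has a backbone.

Yes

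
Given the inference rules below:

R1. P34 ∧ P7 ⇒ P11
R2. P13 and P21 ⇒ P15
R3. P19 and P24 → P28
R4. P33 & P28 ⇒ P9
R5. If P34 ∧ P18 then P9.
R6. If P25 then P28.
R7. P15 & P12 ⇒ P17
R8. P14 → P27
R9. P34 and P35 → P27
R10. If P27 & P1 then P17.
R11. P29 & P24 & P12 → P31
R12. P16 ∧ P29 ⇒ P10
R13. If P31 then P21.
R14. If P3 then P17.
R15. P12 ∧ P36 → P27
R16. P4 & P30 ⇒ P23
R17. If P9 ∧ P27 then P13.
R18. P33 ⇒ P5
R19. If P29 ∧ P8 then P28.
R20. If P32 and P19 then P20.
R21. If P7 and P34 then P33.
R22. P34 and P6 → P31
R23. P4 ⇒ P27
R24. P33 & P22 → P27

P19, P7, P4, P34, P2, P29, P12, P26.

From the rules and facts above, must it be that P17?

No

Forward chaining from the given facts derives: P11, P33, P27, P5.
Rules concluding P17: R7 needs P15; R10 needs P1; R14 needs P3 — none of these are established.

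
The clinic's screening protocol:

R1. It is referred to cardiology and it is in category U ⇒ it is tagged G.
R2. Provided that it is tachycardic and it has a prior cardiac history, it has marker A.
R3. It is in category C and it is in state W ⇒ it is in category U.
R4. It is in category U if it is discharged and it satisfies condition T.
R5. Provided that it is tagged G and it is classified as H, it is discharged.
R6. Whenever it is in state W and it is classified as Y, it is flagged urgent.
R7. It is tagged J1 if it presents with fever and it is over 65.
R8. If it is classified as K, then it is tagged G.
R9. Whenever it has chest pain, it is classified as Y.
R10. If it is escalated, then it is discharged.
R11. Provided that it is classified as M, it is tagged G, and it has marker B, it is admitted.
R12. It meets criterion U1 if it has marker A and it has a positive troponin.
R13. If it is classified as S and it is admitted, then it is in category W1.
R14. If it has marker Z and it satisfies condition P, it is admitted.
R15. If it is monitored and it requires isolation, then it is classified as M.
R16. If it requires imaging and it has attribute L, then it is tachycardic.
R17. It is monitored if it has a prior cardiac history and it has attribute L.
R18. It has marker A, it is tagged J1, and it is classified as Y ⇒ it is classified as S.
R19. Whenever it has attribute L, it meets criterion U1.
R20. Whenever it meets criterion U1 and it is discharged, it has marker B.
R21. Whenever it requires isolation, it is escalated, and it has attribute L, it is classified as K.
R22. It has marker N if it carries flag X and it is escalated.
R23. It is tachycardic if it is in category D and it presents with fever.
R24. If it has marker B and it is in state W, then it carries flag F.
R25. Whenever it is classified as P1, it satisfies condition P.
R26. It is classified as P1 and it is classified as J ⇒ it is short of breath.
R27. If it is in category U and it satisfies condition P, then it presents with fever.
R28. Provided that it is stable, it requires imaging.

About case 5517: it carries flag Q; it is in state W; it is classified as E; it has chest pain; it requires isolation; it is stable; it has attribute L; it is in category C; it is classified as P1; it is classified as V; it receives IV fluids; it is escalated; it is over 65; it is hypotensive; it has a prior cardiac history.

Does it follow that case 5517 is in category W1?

By R3 (it is in category C, it is in state W): it is in category U.
By R9 (it has chest pain): it is classified as Y.
By R10 (it is escalated): it is discharged.
By R17 (it has a prior cardiac history, it has attribute L): it is monitored.
By R19 (it has attribute L): it meets criterion U1.
By R20 (it meets criterion U1, it is discharged): it has marker B.
By R21 (it requires isolation, it is escalated, it has attribute L): it is classified as K.
By R25 (it is classified as P1): it satisfies condition P.
By R27 (it is in category U, it satisfies condition P): it presents with fever.
By R28 (it is stable): it requires imaging.
By R7 (it presents with fever, it is over 65): it is tagged J1.
By R8 (it is classified as K): it is tagged G.
By R15 (it is monitored, it requires isolation): it is classified as M.
By R16 (it requires imaging, it has attribute L): it is tachycardic.
By R2 (it is tachycardic, it has a prior cardiac history): it has marker A.
By R11 (it is classified as M, it is tagged G, it has marker B): it is admitted.
By R18 (it has marker A, it is tagged J1, it is classified as Y): it is classified as S.
By R13 (it is classified as S, it is admitted): it is in category W1.

Yes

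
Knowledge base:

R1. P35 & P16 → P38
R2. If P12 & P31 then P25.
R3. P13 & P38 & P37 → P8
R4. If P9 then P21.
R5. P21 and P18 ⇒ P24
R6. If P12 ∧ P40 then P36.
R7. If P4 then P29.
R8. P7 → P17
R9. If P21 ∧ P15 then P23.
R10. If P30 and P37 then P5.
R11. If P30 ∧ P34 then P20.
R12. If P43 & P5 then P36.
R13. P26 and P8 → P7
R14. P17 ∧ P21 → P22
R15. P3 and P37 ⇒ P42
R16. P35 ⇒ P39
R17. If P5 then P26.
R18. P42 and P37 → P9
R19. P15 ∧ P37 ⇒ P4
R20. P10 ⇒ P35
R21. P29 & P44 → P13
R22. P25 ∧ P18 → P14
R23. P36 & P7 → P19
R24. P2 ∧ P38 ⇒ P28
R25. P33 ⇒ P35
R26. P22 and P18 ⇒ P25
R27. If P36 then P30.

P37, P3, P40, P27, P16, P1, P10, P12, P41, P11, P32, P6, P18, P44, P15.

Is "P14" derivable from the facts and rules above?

Yes

P36  (by R6: P12, P40)
P42  (by R15: P3, P37)
P9  (by R18: P42, P37)
P4  (by R19: P15, P37)
P35  (by R20: P10)
P30  (by R27: P36)
P38  (by R1: P35, P16)
P21  (by R4: P9)
P29  (by R7: P4)
P5  (by R10: P30, P37)
P26  (by R17: P5)
P13  (by R21: P29, P44)
P8  (by R3: P13, P38, P37)
P7  (by R13: P26, P8)
P17  (by R8: P7)
P22  (by R14: P17, P21)
P25  (by R26: P22, P18)
P14  (by R22: P25, P18)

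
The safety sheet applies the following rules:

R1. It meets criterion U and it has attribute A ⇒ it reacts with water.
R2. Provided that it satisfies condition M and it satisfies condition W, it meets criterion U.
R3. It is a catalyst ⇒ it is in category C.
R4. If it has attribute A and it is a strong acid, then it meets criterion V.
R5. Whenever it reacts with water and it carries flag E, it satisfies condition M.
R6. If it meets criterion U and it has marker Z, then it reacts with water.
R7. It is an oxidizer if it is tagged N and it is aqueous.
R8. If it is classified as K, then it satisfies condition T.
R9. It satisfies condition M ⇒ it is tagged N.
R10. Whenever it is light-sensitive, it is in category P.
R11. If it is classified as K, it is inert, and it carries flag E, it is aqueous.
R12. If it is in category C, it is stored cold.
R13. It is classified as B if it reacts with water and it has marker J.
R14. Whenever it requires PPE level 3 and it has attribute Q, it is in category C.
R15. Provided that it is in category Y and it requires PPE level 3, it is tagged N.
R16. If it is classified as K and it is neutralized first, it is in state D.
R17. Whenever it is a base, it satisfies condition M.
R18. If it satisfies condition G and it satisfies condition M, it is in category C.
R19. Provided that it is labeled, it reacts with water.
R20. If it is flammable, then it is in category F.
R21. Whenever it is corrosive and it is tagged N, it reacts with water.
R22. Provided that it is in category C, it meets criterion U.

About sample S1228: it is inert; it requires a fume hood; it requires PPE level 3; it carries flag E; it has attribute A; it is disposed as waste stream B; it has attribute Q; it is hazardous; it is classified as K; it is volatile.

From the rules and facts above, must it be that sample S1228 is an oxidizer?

By R11 (it is classified as K, it is inert, it carries flag E): it is aqueous.
By R14 (it requires PPE level 3, it has attribute Q): it is in category C.
By R22 (it is in category C): it meets criterion U.
By R1 (it meets criterion U, it has attribute A): it reacts with water.
By R5 (it reacts with water, it carries flag E): it satisfies condition M.
By R9 (it satisfies condition M): it is tagged N.
By R7 (it is tagged N, it is aqueous): it is an oxidizer.

Yes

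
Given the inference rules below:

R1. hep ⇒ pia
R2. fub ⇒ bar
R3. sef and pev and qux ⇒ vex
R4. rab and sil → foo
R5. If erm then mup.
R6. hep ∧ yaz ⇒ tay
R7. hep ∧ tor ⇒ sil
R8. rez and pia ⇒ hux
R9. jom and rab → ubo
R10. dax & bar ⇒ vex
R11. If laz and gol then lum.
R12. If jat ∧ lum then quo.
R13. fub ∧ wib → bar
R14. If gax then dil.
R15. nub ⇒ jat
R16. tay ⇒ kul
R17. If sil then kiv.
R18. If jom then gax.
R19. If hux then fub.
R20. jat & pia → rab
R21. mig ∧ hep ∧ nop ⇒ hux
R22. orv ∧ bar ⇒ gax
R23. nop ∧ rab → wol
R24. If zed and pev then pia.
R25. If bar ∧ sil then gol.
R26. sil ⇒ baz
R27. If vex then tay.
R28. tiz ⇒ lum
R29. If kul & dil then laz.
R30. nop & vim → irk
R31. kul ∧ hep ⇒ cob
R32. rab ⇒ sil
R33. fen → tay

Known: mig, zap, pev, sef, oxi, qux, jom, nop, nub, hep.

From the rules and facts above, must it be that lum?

pia  (by R1: hep)
vex  (by R3: sef, pev, qux)
jat  (by R15: nub)
gax  (by R18: jom)
rab  (by R20: jat, pia)
hux  (by R21: mig, hep, nop)
tay  (by R27: vex)
sil  (by R32: rab)
dil  (by R14: gax)
kul  (by R16: tay)
fub  (by R19: hux)
laz  (by R29: kul, dil)
bar  (by R2: fub)
gol  (by R25: bar, sil)
lum  (by R11: laz, gol)

Yes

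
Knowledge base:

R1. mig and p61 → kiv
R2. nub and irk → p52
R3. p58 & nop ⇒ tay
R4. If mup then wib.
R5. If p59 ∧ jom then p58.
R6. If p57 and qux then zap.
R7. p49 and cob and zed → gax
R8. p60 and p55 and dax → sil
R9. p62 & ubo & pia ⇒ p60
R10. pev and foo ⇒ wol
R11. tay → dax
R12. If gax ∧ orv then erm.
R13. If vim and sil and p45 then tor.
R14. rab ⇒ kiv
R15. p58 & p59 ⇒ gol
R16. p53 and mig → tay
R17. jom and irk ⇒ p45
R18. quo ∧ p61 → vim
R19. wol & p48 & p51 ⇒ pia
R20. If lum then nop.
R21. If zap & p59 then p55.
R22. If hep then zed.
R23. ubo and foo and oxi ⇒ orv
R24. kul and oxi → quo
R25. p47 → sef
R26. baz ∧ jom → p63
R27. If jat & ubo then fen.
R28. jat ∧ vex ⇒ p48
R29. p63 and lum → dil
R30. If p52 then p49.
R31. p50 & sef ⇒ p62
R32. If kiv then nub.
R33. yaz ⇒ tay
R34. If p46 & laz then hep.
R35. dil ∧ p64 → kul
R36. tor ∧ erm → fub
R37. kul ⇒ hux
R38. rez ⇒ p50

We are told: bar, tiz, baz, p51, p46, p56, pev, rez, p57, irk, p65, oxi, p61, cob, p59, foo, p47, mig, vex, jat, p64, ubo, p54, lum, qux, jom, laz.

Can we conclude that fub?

kiv  (by R1: mig, p61)
p58  (by R5: p59, jom)
zap  (by R6: p57, qux)
wol  (by R10: pev, foo)
p45  (by R17: jom, irk)
nop  (by R20: lum)
p55  (by R21: zap, p59)
orv  (by R23: ubo, foo, oxi)
sef  (by R25: p47)
p63  (by R26: baz, jom)
p48  (by R28: jat, vex)
dil  (by R29: p63, lum)
nub  (by R32: kiv)
hep  (by R34: p46, laz)
kul  (by R35: dil, p64)
p50  (by R38: rez)
p52  (by R2: nub, irk)
tay  (by R3: p58, nop)
dax  (by R11: tay)
pia  (by R19: wol, p48, p51)
zed  (by R22: hep)
quo  (by R24: kul, oxi)
p49  (by R30: p52)
p62  (by R31: p50, sef)
gax  (by R7: p49, cob, zed)
p60  (by R9: p62, ubo, pia)
erm  (by R12: gax, orv)
vim  (by R18: quo, p61)
sil  (by R8: p60, p55, dax)
tor  (by R13: vim, sil, p45)
fub  (by R36: tor, erm)

Yes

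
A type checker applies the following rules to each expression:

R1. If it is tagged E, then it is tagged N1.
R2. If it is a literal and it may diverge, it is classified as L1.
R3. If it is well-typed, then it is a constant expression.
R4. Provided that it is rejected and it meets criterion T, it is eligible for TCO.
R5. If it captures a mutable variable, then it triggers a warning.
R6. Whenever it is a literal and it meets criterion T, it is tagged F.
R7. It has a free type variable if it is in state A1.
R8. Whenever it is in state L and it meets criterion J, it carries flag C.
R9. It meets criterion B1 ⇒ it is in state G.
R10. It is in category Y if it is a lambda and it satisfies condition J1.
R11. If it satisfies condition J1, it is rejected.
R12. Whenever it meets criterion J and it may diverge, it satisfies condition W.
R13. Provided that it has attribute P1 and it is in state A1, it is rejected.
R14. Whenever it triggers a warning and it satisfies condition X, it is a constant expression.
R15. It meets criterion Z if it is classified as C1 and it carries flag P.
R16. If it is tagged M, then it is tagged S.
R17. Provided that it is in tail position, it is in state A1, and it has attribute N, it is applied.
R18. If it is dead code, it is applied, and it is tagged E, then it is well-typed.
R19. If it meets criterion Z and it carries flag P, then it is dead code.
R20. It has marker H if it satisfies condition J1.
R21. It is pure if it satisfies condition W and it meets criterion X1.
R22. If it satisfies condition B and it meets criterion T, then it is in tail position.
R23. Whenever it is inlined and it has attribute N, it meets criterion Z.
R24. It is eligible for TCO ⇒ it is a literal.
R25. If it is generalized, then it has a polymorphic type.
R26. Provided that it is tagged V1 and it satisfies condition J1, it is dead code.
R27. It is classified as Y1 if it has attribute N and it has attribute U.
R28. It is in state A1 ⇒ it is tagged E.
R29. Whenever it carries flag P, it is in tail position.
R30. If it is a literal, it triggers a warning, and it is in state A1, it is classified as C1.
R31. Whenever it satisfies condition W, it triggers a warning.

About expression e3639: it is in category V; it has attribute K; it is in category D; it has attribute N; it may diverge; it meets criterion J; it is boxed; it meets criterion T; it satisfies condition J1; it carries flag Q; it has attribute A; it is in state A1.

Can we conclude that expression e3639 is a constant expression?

Forward chaining from the given facts derives: has a free type variable, is rejected, satisfies condition W, has marker H, is tagged E, triggers a warning, is tagged N1, is eligible for TCO, is a literal, is classified as C1, is classified as L1, is tagged F.
Rules concluding "it is a constant expression": R3 needs "it is well-typed"; R14 needs "it satisfies condition X" — none of these are established.

No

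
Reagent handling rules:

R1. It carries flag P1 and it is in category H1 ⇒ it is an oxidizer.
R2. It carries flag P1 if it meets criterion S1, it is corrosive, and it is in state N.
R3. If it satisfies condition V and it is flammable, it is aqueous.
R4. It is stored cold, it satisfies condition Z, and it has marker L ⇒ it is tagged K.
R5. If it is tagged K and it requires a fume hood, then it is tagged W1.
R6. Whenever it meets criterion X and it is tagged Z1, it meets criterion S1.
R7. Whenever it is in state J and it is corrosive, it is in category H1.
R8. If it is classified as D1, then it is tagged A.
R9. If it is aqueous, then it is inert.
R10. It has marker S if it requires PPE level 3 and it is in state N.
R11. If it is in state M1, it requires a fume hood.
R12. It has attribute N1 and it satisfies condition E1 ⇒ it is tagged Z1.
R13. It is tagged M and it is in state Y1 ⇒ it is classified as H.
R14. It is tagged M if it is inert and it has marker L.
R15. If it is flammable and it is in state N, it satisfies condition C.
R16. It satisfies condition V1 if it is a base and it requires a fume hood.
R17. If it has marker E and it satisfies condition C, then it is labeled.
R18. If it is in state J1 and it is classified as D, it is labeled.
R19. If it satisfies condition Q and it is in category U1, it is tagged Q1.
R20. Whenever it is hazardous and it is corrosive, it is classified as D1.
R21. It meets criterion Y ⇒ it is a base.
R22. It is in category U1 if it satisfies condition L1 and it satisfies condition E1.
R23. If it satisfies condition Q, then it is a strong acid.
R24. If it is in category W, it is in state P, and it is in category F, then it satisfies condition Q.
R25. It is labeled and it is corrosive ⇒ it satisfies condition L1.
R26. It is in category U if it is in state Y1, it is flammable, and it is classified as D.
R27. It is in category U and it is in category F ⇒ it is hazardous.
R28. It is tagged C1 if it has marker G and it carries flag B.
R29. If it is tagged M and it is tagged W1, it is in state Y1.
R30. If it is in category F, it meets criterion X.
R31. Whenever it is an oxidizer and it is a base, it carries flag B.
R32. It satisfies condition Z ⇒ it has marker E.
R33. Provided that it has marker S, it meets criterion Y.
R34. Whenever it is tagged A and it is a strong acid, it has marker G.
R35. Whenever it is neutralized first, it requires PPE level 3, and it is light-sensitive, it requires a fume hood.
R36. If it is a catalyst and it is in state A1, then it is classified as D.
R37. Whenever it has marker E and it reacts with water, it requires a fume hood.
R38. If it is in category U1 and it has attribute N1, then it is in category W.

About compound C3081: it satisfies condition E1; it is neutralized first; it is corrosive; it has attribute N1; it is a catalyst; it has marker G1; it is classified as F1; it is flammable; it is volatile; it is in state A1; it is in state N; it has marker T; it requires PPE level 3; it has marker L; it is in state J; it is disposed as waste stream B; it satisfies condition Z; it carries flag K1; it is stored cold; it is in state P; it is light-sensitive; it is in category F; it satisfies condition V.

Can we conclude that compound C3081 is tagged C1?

By R3 (it satisfies condition V, it is flammable): it is aqueous.
By R4 (it is stored cold, it satisfies condition Z, it has marker L): it is tagged K.
By R7 (it is in state J, it is corrosive): it is in category H1.
By R9 (it is aqueous): it is inert.
By R10 (it requires PPE level 3, it is in state N): it has marker S.
By R12 (it has attribute N1, it satisfies condition E1): it is tagged Z1.
By R14 (it is inert, it has marker L): it is tagged M.
By R15 (it is flammable, it is in state N): it satisfies condition C.
By R30 (it is in category F): it meets criterion X.
By R32 (it satisfies condition Z): it has marker E.
By R33 (it has marker S): it meets criterion Y.
By R35 (it is neutralized first, it requires PPE level 3, it is light-sensitive): it requires a fume hood.
By R36 (it is a catalyst, it is in state A1): it is classified as D.
By R5 (it is tagged K, it requires a fume hood): it is tagged W1.
By R6 (it meets criterion X, it is tagged Z1): it meets criterion S1.
By R17 (it has marker E, it satisfies condition C): it is labeled.
By R21 (it meets criterion Y): it is a base.
By R25 (it is labeled, it is corrosive): it satisfies condition L1.
By R29 (it is tagged M, it is tagged W1): it is in state Y1.
By R2 (it meets criterion S1, it is corrosive, it is in state N): it carries flag P1.
By R22 (it satisfies condition L1, it satisfies condition E1): it is in category U1.
By R26 (it is in state Y1, it is flammable, it is classified as D): it is in category U.
By R27 (it is in category U, it is in category F): it is hazardous.
By R38 (it is in category U1, it has attribute N1): it is in category W.
By R1 (it carries flag P1, it is in category H1): it is an oxidizer.
By R20 (it is hazardous, it is corrosive): it is classified as D1.
By R24 (it is in category W, it is in state P, it is in category F): it satisfies condition Q.
By R31 (it is an oxidizer, it is a base): it carries flag B.
By R8 (it is classified as D1): it is tagged A.
By R23 (it satisfies condition Q): it is a strong acid.
By R34 (it is tagged A, it is a strong acid): it has marker G.
By R28 (it has marker G, it carries flag B): it is tagged C1.

Yes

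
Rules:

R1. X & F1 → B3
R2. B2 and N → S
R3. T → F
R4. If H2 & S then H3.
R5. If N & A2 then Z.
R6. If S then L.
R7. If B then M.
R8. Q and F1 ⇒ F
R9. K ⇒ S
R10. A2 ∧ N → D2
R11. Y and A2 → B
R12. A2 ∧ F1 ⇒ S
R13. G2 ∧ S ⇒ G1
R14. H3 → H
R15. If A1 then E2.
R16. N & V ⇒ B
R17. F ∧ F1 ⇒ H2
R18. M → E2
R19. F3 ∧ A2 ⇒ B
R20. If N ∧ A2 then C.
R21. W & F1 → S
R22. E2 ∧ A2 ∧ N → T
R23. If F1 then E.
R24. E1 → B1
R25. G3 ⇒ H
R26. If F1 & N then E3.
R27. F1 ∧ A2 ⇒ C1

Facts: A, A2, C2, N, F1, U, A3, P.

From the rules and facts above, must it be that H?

No

Forward chaining from the given facts derives: Z, D2, S, C, E, E3, C1, L.
Rules concluding H: R14 needs H3; R25 needs G3 — none of these are established.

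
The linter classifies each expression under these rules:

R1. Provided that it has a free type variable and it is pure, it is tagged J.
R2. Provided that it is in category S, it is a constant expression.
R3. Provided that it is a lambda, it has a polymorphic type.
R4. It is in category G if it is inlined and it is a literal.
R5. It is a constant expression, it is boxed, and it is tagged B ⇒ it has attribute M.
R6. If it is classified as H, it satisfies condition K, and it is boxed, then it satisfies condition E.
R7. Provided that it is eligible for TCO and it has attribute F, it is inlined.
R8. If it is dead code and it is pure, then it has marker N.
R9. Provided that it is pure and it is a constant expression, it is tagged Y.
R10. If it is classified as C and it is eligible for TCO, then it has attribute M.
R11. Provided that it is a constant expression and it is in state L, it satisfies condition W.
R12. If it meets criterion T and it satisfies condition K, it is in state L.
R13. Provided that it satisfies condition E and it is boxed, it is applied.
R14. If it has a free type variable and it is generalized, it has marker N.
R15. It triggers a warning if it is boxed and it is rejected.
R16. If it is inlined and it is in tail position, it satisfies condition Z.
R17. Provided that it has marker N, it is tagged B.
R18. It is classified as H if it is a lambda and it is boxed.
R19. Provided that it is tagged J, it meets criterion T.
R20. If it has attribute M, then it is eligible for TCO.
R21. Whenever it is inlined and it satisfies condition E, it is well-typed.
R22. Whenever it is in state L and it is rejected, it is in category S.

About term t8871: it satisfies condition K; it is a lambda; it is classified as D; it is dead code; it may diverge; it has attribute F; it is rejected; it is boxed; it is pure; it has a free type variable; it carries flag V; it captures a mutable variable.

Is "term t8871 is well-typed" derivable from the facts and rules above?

Yes

By R1 (it has a free type variable, it is pure): it is tagged J.
By R8 (it is dead code, it is pure): it has marker N.
By R17 (it has marker N): it is tagged B.
By R18 (it is a lambda, it is boxed): it is classified as H.
By R19 (it is tagged J): it meets criterion T.
By R6 (it is classified as H, it satisfies condition K, it is boxed): it satisfies condition E.
By R12 (it meets criterion T, it satisfies condition K): it is in state L.
By R22 (it is in state L, it is rejected): it is in category S.
By R2 (it is in category S): it is a constant expression.
By R5 (it is a constant expression, it is boxed, it is tagged B): it has attribute M.
By R20 (it has attribute M): it is eligible for TCO.
By R7 (it is eligible for TCO, it has attribute F): it is inlined.
By R21 (it is inlined, it satisfies condition E): it is well-typed.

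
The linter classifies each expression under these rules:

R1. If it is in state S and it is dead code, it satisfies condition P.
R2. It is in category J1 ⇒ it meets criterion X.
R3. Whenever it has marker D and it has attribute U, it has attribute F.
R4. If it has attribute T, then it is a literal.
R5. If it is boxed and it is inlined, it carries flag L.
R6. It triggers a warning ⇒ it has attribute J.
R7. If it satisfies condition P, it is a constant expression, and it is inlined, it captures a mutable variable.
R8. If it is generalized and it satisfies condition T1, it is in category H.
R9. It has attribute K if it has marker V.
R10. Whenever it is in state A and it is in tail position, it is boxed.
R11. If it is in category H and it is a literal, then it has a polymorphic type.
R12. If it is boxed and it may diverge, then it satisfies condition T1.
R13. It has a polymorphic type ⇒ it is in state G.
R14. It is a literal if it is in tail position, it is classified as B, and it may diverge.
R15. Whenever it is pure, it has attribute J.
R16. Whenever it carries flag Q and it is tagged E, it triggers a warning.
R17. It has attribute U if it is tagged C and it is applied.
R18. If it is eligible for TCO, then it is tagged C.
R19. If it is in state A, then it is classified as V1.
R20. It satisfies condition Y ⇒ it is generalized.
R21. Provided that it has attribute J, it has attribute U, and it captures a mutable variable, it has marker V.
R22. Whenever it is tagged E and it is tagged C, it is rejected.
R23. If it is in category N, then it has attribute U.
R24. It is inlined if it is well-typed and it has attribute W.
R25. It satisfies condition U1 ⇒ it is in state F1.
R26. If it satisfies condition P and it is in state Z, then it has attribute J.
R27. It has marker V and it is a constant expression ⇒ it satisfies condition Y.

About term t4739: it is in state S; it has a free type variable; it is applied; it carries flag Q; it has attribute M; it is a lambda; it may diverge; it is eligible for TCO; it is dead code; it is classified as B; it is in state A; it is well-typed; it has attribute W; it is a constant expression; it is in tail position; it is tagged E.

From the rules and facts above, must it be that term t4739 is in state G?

By R1 (it is in state S, it is dead code): it satisfies condition P.
By R10 (it is in state A, it is in tail position): it is boxed.
By R12 (it is boxed, it may diverge): it satisfies condition T1.
By R14 (it is in tail position, it is classified as B, it may diverge): it is a literal.
By R16 (it carries flag Q, it is tagged E): it triggers a warning.
By R18 (it is eligible for TCO): it is tagged C.
By R24 (it is well-typed, it has attribute W): it is inlined.
By R6 (it triggers a warning): it has attribute J.
By R7 (it satisfies condition P, it is a constant expression, it is inlined): it captures a mutable variable.
By R17 (it is tagged C, it is applied): it has attribute U.
By R21 (it has attribute J, it has attribute U, it captures a mutable variable): it has marker V.
By R27 (it has marker V, it is a constant expression): it satisfies condition Y.
By R20 (it satisfies condition Y): it is generalized.
By R8 (it is generalized, it satisfies condition T1): it is in category H.
By R11 (it is in category H, it is a literal): it has a polymorphic type.
By R13 (it has a polymorphic type): it is in state G.

Yes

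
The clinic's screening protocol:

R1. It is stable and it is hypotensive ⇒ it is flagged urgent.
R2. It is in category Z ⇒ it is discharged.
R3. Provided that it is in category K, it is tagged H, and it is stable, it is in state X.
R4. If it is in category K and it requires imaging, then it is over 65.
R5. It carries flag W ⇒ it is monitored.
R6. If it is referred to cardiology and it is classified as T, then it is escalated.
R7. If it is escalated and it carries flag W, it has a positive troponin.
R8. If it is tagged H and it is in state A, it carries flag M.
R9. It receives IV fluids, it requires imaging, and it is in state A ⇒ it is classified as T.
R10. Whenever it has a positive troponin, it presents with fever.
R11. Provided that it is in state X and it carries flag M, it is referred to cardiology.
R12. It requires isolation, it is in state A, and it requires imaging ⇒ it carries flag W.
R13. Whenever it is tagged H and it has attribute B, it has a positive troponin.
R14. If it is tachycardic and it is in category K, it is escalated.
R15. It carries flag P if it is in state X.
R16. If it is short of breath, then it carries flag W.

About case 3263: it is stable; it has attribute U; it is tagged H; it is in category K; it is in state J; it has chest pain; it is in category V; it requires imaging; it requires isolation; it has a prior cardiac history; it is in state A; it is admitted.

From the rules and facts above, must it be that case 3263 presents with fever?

Forward chaining from the given facts derives: is in state X, is over 65, carries flag M, is referred to cardiology, carries flag W, carries flag P, is monitored.
The only rule concluding "it presents with fever" is R10, which needs "it has a positive troponin"; that is never established.

No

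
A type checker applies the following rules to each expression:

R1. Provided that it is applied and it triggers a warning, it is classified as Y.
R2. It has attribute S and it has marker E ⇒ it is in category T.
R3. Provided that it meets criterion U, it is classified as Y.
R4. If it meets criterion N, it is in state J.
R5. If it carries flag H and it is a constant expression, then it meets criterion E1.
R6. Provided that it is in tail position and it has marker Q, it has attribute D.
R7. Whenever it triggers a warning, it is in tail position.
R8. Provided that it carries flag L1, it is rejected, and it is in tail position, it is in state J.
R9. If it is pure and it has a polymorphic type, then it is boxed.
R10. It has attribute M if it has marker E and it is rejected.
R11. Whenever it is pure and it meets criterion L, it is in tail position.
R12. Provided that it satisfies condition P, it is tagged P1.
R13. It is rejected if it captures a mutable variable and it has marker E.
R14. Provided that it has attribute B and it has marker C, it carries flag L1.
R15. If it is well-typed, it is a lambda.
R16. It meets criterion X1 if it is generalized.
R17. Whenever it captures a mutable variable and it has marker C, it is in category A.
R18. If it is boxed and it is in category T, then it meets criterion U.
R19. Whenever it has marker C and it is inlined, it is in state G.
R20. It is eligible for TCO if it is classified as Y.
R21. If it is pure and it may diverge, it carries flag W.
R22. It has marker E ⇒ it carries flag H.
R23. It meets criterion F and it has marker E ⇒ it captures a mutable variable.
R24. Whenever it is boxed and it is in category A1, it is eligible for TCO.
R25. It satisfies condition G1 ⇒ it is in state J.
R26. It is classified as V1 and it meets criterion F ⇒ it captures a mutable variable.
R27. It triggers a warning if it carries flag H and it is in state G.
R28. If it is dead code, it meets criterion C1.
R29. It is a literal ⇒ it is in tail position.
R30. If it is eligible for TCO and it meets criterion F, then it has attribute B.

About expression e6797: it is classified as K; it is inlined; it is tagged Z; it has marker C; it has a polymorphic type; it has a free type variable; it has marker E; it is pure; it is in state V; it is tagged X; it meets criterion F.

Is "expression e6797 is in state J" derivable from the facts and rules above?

Forward chaining from the given facts derives: is boxed, is in state G, carries flag H, captures a mutable variable, triggers a warning, is in tail position, is rejected, is in category A, has attribute M.
Rules concluding "it is in state J": R4 needs "it meets criterion N"; R8 needs "it carries flag L1"; R25 needs "it satisfies condition G1" — none of these are established.

No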